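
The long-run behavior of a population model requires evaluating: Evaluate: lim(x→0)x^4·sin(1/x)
Squeeze theorem: -|x^4| ≤ x^4·sin(1/x) ≤ |x^4|
Since x^4 → 0 as x → 0, by squeeze theorem the limit is 0

Answer: 0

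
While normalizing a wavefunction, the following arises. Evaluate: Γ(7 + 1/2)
Γ(n + 1/2) = (2n)!√π/(4^n·n!)
= 87178291200√π/(16384·5040) = (135135/128)·√π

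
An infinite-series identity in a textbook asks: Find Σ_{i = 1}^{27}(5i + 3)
= 5·Σ i + 3·27 = 5·378 + 81 = 1971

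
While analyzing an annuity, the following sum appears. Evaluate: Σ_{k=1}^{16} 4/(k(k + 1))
Partial fractions: 4/(k(k+1))=4/k - 4/(k+1)
Telescoping sum: 4(1-1/17)=4·16/17

Answer: 64/17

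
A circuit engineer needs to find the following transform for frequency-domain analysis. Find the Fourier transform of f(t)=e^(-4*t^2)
The Fourier transform of a Gaussian e^(-a * t^2) is sqrt(pi/a) * e^(-omega^2/(4a)).
With a = 4: F(omega) = sqrt(pi)/2 * e^(-omega^2/16)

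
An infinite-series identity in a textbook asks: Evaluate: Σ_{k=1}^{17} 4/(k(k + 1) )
Partial fractions: 4/(k(k + 1)) = 4/k - 4/(k + 1)
Telescoping sum: 4(1 - 1/18) = 4·17/18

Answer: 34/9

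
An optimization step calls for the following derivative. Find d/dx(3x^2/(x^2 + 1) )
Quotient rule: (f/g)' = (f'g - fg')/g²
f = 3x^2, f' = 6x
g = x^2 + 1, g' = 2x

Answer: (6x·(x^2 + 1) - 6x^3)/(x^2 + 1)²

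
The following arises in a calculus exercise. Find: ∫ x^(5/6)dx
Power rule: ∫ x^(5/6) dx = x^(11/6)/(11/6) + C

Answer: (6/11)·x^(11/6) + C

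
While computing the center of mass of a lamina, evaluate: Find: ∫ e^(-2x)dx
Since d/dx[e^(-2x)]=-2e^(-2x), we get -1/2 e^(-2x)+C

Answer: (-1/2)e^(-2x)+C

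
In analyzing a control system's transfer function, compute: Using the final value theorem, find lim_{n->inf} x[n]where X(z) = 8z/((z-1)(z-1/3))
Final value theorem: lim x[n] = lim_{z->1} (z-1)*X(z)
(z-1)*X(z) = 8z/(z-1/3)
As z->1: 8/(1-1/3) = 8/(2/3) = 12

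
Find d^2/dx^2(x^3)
Apply power rule 2 times:
d^1: 3x^2
d^2: 6x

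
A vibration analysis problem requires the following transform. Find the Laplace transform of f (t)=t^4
L{t^n} = n!/s^(n + 1)
L{t^4} = 4!/s^5 = 24/s^5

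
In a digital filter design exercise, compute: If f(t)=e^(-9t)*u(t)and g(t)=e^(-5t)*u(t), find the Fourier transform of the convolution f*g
By the convolution theorem: F{f*g}=F(omega)*G(omega)
F(omega)=1/(9 + j*omega), G(omega)=1/(5 + j*omega)
F{f*g}=1/((9 + j*omega)(5 + j*omega))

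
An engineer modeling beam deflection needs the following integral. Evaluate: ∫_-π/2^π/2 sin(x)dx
Antiderivative: -cos(x)
Evaluate at bounds: [-cos(1·π/2)/1] - [-cos(1·-π/2)/1]
=(-(0)+(0))/1=0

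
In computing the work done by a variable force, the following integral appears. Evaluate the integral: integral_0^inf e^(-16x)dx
integral_0^inf e^(-16x) dx = [-1/16 * e^(-16x)]_0^inf
= 0 - (-1/16) = 1/16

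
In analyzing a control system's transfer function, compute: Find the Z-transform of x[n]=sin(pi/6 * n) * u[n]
Z{sin(w0*n)*u[n]} = z*sin(w0)/(z^2 - 2z*cos(w0) + 1)
With w0 = pi/6: X(z) = z*sin(pi/6)/(z^2 - 2z*cos(pi/6) + 1)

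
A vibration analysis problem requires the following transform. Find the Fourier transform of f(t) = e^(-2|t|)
Using the standard pair: F{e^(-a|t|)} = 2a/(a^2+omega^2)
With a = 2: F(omega) = 4/(4+omega^2)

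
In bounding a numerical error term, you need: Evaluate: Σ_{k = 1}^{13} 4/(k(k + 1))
Partial fractions: 4/(k(k+1)) = 4/k - 4/(k+1)
Telescoping sum: 4(1-1/14) = 4·13/14

Answer: 26/7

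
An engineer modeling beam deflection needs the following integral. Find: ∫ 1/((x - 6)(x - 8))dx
Partial fractions: 1/((x-6)(x-8))=A/(x-6)+B/(x-8)
A=-1/2, B=1/2
∫ [-1/2· 1/(x-6)+1/2· 1/(x-8)] dx
=(1/2)[ln|x-8| - ln|x-6|]+C

Answer: (1/2)·ln|(x-8)/(x-6)|+C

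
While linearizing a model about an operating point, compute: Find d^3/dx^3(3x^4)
Apply power rule 3 times:
d^1: 12x^3
d^2: 36x^2
d^3: 72x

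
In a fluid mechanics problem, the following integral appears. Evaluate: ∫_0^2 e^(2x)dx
Antiderivative: (1/2)e^(2x)
Evaluate: (1/2)(e^4-1)

Answer: (e^4-1)/2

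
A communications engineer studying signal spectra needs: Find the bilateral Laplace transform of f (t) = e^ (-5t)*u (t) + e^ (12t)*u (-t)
For e^(-5t) * u(t): L = 1/(s + 5), Re(s) > -5
For e^(12t) * u(-t): L = -1/(s-12), Re(s) < 12
Combined: F(s) = 1/(s + 5) - 1/(s-12), -5 < Re(s) < 12

Answer: 1/(s + 5) - 1/(s-12), ROC: -5 < Re(s) < 12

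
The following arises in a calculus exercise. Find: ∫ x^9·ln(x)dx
By parts: u = ln(x), dv = x^9 dx
du = 1/x dx, v = x^10/10
= x^10·ln(x)/10 - ∫ x^9/10 dx
= x^10·ln(x)/10 - x^10/100 + C

Answer: x^10(ln(x)/10 - 1/100) + C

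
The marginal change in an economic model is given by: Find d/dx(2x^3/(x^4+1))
Quotient rule: (f/g)'=(f'g - fg')/g²
f=2x^3, f'=6x^2
g=x^4 + 1, g'=4x^3

Answer: (6x^2·(x^4 + 1) - 8x^6)/(x^4 + 1)²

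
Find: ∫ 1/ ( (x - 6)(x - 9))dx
Partial fractions: 1/((x-6)(x-9)) = A/(x-6) + B/(x-9)
A = -1/3, B = 1/3
∫ [-1/3· 1/(x-6) + 1/3· 1/(x-9)] dx
= (1/3)[ln|x-9| - ln|x-6|] + C

Answer: (1/3)·ln|(x-9)/(x-6)| + C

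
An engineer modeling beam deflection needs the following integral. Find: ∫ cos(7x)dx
Using substitution u = 7x: ∫ cos(u) du/7 = sin(u)/7+C

Answer: (1/7)sin(7x)+C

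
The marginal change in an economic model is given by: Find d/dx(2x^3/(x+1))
Quotient rule: (f/g)'=(f'g - fg')/g²
f=2x^3, f'=6x^2
g=x+1, g'=1

Answer: (6x^2·(x+1)-2x^3)/(x+1)²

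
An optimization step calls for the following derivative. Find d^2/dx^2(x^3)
Apply power rule 2 times:
d^1: 3x^2
d^2: 6x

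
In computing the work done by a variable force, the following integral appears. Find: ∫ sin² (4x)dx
Using identity sin²(u) = (1 - cos(2u))/2:
∫ (1 - cos(8x))/2 dx = x/2 - sin(8x)/16+C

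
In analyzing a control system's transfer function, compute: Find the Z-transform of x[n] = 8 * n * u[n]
Z{n*u[n]}=z/(z-1)^2
By linearity: Z{8*n*u[n]}=8z/(z-1)^2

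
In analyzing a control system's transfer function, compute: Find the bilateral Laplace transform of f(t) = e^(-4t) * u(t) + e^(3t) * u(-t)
For e^(-4t)*u(t): L=1/(s + 4), Re(s) > -4
For e^(3t)*u(-t): L=-1/(s-3), Re(s) < 3
Combined: F(s)=1/(s + 4) - 1/(s-3), -4 < Re(s) < 3

Answer: 1/(s + 4) - 1/(s-3), ROC: -4 < Re(s) < 3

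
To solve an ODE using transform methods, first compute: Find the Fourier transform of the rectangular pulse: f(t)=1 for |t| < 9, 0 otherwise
F(omega)=integral from -9 to 9 of e^(-j * omega * t) dt
=2 * sin(9 * omega)/omega=18 * sinc(9 * omega/pi)

Answer: 2 * sin(9 * omega)/omega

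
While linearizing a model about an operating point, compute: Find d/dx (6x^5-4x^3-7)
Power rule: d/dx(ax^n) = n·a·x^(n-1)
Term by term: 30·x^4-12·x^2

Answer: 30x^4-12x^2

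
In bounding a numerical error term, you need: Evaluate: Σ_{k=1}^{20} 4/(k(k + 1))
Partial fractions: 4/(k(k + 1))=4/k - 4/(k + 1)
Telescoping sum: 4(1 - 1/21)=4·20/21

Answer: 80/21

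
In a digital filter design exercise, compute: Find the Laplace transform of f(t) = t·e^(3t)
L{t·e^(at)}=1/(s-a)²
L{t·e^(3t)}=1/(s-3)²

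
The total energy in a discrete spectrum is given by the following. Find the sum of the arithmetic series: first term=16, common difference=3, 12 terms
Last term: a_n = 16+(12-1)·3 = 49
Sum = n(a_1+a_n)/2 = 12(16+49)/2 = 390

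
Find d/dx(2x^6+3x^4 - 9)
Power rule: d/dx(ax^n) = n·a·x^(n-1)
Term by term: 12·x^5+12·x^3

Answer: 12x^5+12x^3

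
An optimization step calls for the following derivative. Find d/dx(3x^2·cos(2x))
Product rule: (fg)' = f'g+fg'
f = 3x^2, f' = 6x
g = cos(2x), g' = -2·sin(2x)

Answer: 6x·cos(2x)-6x^2·sin(2x)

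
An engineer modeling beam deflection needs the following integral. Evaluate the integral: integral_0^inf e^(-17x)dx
integral_0^inf e^(-17x) dx=[-1/17*e^(-17x)]_0^inf
=0 - (-1/17)=1/17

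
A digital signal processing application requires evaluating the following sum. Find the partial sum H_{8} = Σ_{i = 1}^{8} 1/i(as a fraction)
H_8=1 + 1/2 + 1/3 + ... + 1/8
=761/280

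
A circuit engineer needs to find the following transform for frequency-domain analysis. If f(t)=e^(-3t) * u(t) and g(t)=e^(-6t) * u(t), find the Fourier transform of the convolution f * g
By the convolution theorem: F{f*g}=F(omega)*G(omega)
F(omega)=1/(3 + j*omega), G(omega)=1/(6 + j*omega)
F{f*g}=1/((3 + j*omega)(6 + j*omega))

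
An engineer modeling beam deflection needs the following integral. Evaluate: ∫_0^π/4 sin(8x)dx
Antiderivative: -cos(8x)/8
Evaluate at bounds: [-cos(8·π/4)/8] - [-cos(8·0)/8]
= (-(1) + (1))/8 = 0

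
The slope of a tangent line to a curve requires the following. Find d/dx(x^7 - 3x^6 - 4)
Power rule: d/dx(ax^n) = n·a·x^(n-1)
Term by term: 7·x^6 - 18·x^5

Answer: 7x^6 - 18x^5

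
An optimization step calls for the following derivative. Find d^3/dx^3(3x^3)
Apply power rule 3 times:
d^1: 9x^2
d^2: 18x
d^3: 18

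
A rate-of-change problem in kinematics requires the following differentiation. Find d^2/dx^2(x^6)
Apply power rule 2 times:
d^1: 6x^5
d^2: 30x^4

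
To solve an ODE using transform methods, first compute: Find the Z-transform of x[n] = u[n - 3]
Using the time-shift property: Z{u[n-3]} = z^(-3) * z/(z-1)
= z^(-2)/(z-1)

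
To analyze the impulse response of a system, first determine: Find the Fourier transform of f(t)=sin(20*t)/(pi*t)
sin(W * t)/(pi * t) = (W/pi) * sinc(W * t/pi) is the impulse response of the ideal low-pass filter with cutoff W (here W = 20).
Its Fourier transform is a rectangular function:
F(omega) = 1 for |omega| < 20, 0 otherwise

Answer: rect(omega/40) [i.e., 1 for |omega| < 20, 0 otherwise]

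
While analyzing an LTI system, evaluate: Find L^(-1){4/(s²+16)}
L^(-1){w/(s²+w²)}=sin(wt)
Here w=4

Answer: sin(4t)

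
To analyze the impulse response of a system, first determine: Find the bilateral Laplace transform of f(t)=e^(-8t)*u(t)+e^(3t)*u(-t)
For e^(-8t) * u(t): L = 1/(s+8), Re(s) > -8
For e^(3t) * u(-t): L = -1/(s-3), Re(s) < 3
Combined: F(s) = 1/(s+8)-1/(s-3), -8 < Re(s) < 3

Answer: 1/(s+8)-1/(s-3), ROC: -8 < Re(s) < 3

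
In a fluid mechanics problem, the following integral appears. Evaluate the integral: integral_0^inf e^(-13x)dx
integral_0^inf e^(-13x) dx=[-1/13 * e^(-13x)]_0^inf
=0 - (-1/13)=1/13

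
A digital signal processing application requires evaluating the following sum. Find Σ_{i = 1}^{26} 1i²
= 1·n(n+1)(2n+1)/6 = 1·26·27·53/6 = 6201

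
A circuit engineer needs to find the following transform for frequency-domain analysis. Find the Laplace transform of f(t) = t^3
L{t^n}=n!/s^(n + 1)
L{t^3}=3!/s^4=6/s^4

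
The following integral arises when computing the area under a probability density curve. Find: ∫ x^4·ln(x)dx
By parts: u = ln(x), dv = x^4 dx
du = 1/x dx, v = x^5/5
= x^5·ln(x)/5 - ∫ x^4/5 dx
= x^5·ln(x)/5 - x^5/25 + C

Answer: x^5(ln(x)/5 - 1/25) + C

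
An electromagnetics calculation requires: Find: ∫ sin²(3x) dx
Using identity sin²(u)=(1 - cos(2u))/2:
∫ (1 - cos(6x))/2 dx=x/2 - sin(6x)/12 + C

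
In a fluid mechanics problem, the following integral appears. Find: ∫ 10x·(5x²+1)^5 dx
Let u = 5x²+1, du = 10x dx
∫ u^5 du = u^6/6+C

Answer: (5x²+1)^6/6+C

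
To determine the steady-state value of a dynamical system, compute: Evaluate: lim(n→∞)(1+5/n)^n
This is the definition of e^5: lim(1 + 5/n)^n=e^5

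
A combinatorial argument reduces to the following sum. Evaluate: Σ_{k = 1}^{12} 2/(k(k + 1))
Partial fractions: 2/(k(k + 1)) = 2/k - 2/(k + 1)
Telescoping sum: 2(1 - 1/13) = 2·12/13

Answer: 24/13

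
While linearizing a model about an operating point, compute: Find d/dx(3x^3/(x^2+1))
Quotient rule: (f/g)'=(f'g - fg')/g²
f=3x^3, f'=9x^2
g=x^2+1, g'=2x

Answer: (9x^2·(x^2+1)-6x^4)/(x^2+1)²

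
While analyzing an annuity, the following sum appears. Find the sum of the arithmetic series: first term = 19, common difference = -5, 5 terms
Last term: a_n = 19 + (5 - 1)·-5 = -1
Sum = n(a_1 + a_n)/2 = 5(19 + (-1))/2 = 45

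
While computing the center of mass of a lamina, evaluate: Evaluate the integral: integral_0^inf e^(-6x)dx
integral_0^inf e^(-6x) dx=[-1/6 * e^(-6x)]_0^inf
=0 - (-1/6)=1/6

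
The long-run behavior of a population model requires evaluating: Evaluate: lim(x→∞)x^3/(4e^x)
Apply L'Hôpital 3 times (∞/∞ each time):
Eventually get 3!/(4e^x) → 0

Answer: 0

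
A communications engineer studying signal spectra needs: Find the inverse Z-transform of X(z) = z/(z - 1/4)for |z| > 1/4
Standard pair: z/(z-a) <-> a^n*u[n] for causal signals
With a=1/4: x[n]=(1/4)^n*u[n]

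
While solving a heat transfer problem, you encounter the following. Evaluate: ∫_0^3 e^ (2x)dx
Antiderivative: (1/2)e^(2x)
Evaluate: (1/2)(e^6 - 1)

Answer: (e^6 - 1)/2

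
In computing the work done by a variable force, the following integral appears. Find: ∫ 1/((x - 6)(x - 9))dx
Partial fractions: 1/((x-6)(x-9))=A/(x-6) + B/(x-9)
A=-1/3, B=1/3
∫ [-1/3· 1/(x-6) + 1/3· 1/(x-9)] dx
=(1/3)[ln|x-9| - ln|x-6|] + C

Answer: (1/3)·ln|(x-9)/(x-6)| + C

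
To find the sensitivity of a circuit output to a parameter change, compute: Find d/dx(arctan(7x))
d/dx[arctan(u)] = u'/(1 + u²), u = 7x, u' = 7

Answer: 7/(1 + 49x²)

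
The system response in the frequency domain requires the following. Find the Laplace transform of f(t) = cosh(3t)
L{cosh(at)} = s/(s²-a²)
L{cosh(3t)} = s/(s²-9)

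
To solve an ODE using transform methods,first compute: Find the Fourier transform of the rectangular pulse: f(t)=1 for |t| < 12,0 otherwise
F(omega) = integral from -12 to 12 of e^(-j * omega * t) dt
= 2 * sin(12 * omega)/omega = 24 * sinc(12 * omega/pi)

Answer: 2 * sin(12 * omega)/omega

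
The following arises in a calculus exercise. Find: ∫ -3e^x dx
Since d/dx[e^x] = +e^x, we get -3e^x+C

Answer: -3e^x+C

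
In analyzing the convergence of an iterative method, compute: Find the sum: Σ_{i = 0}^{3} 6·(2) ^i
Geometric series: S=a(1 - r^n)/(1 - r)
a=6, r=2, n=4
S=6(1-16)/-1=90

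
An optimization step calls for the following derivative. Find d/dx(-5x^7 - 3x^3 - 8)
Power rule: d/dx(ax^n)=n·a·x^(n-1)
Term by term: -35·x^6 - 9·x^2

Answer: -35x^6 - 9x^2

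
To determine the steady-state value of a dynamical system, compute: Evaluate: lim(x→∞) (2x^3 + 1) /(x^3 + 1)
Divide numerator and denominator by x^3:
lim (2 + 1/x^3)/(1 + 1/x^3) = 2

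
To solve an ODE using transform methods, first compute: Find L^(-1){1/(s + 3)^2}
L^(-1){1/(s-a)^n} = t^(n-1)·e^(at)/(n-1)!
Here a = -3, n = 2: t^1·e^(-3t)/1

Answer: t·e^(-3t)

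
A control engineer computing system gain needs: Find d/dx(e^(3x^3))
Chain rule: d/dx[e^u] = e^u · u' where u = 3x^3
u' = 9x^2

Answer: 9x^2·e^(3x^3)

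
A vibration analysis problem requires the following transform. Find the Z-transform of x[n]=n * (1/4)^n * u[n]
Using the property Z{n*a^n*u[n]}=az/(z-a)^2
With a=1/4: X(z)=(1/4)z/(z - 1/4)^2, |z| > 1/4

Answer: (1/4)z/(z - 1/4)^2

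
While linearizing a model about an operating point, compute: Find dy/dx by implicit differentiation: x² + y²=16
Differentiate both sides: 2x+2y·(dy/dx)=0
Solve: dy/dx=-2x/(2y)=-x/y

Answer: dy/dx=-x/y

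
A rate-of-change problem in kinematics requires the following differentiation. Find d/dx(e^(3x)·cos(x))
Product rule: (fg)' = f'g + fg'
f = e^(3x), f' = 3·e^(3x)
g = cos(x), g' = -sin(x)

Answer: 3·e^(3x)·cos(x) - e^(3x)·sin(x)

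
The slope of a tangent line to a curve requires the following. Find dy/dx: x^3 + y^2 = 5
Differentiate: 3x^2+2y·(dy/dx) = 0
dy/dx = -3x^2/(2y)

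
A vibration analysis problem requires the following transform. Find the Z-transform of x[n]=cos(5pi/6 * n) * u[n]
Z{cos(w0*n)*u[n]}=z(z - cos(w0))/(z^2 - 2z*cos(w0) + 1)
With w0=5pi/6: X(z)=z(z - cos(5pi/6))/(z^2 - 2z*cos(5pi/6) + 1)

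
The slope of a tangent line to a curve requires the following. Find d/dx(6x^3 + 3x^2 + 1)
Power rule: d/dx(ax^n)=n·a·x^(n-1)
Term by term: 18·x^2 + 6·x

Answer: 18x^2 + 6x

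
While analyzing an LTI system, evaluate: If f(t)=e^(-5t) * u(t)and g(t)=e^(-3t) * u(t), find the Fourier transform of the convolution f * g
By the convolution theorem: F{f * g}=F(omega) * G(omega)
F(omega)=1/(5+j * omega), G(omega)=1/(3+j * omega)
F{f * g}=1/((5+j * omega)(3+j * omega))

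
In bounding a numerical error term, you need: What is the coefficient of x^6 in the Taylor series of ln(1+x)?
ln(1 + x)=Σ (-1)^(n + 1) x^n/n
Coefficient of x^6=(-1)^7/6=-1/6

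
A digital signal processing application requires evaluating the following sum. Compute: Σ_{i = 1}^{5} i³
Using formula: Σ i^3 = [n(n+1)/2]² = [5·6/2]² = 225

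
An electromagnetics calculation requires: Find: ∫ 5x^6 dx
Using power rule: ∫ 5x^6 dx=5/7 x^7+C=(5/7)x^7+C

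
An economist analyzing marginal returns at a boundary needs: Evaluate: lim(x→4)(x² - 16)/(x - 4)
Factor: (x² - 16)=(x-4)(x+4)
Cancel (x-4): lim(x→4) (x+4)=8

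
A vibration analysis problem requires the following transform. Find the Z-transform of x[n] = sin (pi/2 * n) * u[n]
Z{sin(w0 * n) * u[n]} = z * sin(w0)/(z^2-2z * cos(w0)+1)
With w0 = pi/2: X(z) = z * sin(pi/2)/(z^2-2z * cos(pi/2)+1)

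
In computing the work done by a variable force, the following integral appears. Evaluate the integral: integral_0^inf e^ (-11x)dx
integral_0^inf e^(-11x) dx=[-1/11 * e^(-11x)]_0^inf
=0 - (-1/11)=1/11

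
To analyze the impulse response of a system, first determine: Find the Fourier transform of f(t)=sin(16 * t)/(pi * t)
sin(W*t)/(pi*t)=(W/pi)*sinc(W*t/pi) is the impulse response of the ideal low-pass filter with cutoff W (here W=16).
Its Fourier transform is a rectangular function:
F(omega)=1 for |omega| < 16, 0 otherwise

Answer: rect(omega/32) [i.e., 1 for |omega| < 16, 0 otherwise]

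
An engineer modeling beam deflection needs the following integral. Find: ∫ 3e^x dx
Since d/dx[e^x]=+ e^x, we get 3e^x + C

Answer: 3e^x + C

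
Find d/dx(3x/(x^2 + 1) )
Quotient rule: (f/g)'=(f'g - fg')/g²
f=3x, f'=3
g=x^2+1, g'=2x

Answer: (3·(x^2+1)-6x^2)/(x^2+1)²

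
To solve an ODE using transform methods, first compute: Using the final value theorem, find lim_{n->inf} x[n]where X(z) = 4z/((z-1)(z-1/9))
Final value theorem: lim x[n]=lim_{z->1} (z-1) * X(z)
(z-1) * X(z)=4z/(z-1/9)
As z->1: 4/(1 - 1/9)=4/(8/9)=9/2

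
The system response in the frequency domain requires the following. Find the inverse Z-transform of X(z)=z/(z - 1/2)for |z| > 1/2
Standard pair: z/(z-a) <-> a^n * u[n] for causal signals
With a = 1/2: x[n] = (1/2)^n * u[n]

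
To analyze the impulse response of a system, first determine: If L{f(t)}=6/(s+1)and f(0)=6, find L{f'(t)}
L{f'(t)} = s·F(s) - f(0) = 6s/(s+1)-6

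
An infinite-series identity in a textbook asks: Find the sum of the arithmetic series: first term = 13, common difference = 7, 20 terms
Last term: a_n=13 + (20 - 1)·7=146
Sum=n(a_1 + a_n)/2=20(13 + 146)/2=1590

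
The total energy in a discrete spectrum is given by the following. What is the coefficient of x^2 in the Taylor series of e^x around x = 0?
Taylor series of e^x = Σ x^n/n!
Coefficient of x^2 = 1/2! = 1/2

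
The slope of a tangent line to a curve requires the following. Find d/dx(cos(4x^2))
Chain rule: d/dx[cos(u)] = -sin(u)·u' where u = 4x^2
u' = 8x

Answer: -8x·sin(4x^2)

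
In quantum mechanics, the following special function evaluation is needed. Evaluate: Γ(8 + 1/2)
Γ(n+1/2) = (2n)!√π/(4^n·n!)
= 20922789888000√π/(65536·40320) = (2027025/256)·√π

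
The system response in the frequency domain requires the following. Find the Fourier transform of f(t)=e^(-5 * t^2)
The Fourier transform of a Gaussian e^(-a*t^2) is sqrt(pi/a)*e^(-omega^2/(4a)).
With a=5: F(omega)=sqrt(pi/5)*e^(-omega^2/20)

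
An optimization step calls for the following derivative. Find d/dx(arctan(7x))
d/dx[arctan(u)] = u'/(1 + u²), u = 7x, u' = 7

Answer: 7/(1 + 49x²)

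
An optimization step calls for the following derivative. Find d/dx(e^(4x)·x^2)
Product rule: (fg)'=f'g+fg'
f=e^(4x), f'=4·e^(4x)
g=x^2, g'=2x

Answer: 4·e^(4x)·x^2+2·e^(4x)·x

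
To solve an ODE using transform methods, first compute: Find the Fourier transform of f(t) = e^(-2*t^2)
The Fourier transform of a Gaussian e^(-a*t^2) is sqrt(pi/a)*e^(-omega^2/(4a)).
With a = 2: F(omega) = sqrt(pi/2)*e^(-omega^2/8)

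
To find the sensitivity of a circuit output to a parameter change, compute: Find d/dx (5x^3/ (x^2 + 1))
Quotient rule: (f/g)'=(f'g - fg')/g²
f=5x^3, f'=15x^2
g=x^2 + 1, g'=2x

Answer: (15x^2·(x^2 + 1) - 10x^4)/(x^2 + 1)²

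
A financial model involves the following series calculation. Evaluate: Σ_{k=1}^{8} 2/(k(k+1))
Partial fractions: 2/(k(k + 1)) = 2/k - 2/(k + 1)
Telescoping sum: 2(1 - 1/9) = 2·8/9

Answer: 16/9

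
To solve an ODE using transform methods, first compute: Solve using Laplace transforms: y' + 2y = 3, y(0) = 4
Take L of both sides: sY(s)-4+2Y(s)=3/s
Y(s)(s+2)=3/s+4
Y(s)=3/(s(s+2))+4/(s+2)
Partial fractions: 3/(s(s+2))=(3/2)/s - (3/2)/(s+2)
So Y(s)=(3/2)/s+(5/2)/(s+2)
Inverse transform (L^(-1){1/s}=1, L^(-1){1/(s+2)}=e^(-2t)):

Answer: y(t)=3/2+(5/2)·e^(-2t)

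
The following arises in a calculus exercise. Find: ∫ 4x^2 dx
Using power rule: ∫ 4x^2 dx=4/3 x^3 + C=(4/3)x^3 + C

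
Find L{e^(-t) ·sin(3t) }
First shifting: L{e^(at)f(t)}=F(s-a)
L{sin(3t)}=3/(s² + 9)
Shift: 3/((s + 1)² + 9)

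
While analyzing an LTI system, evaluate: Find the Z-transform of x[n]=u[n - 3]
Using the time-shift property: Z{u[n-3]}=z^(-3) * z/(z-1)
=z^(-2)/(z-1)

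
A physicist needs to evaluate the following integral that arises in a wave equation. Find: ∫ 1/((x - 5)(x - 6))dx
Partial fractions: 1/((x-5)(x-6))=A/(x-5) + B/(x-6)
A=-1, B=1
∫ [-1· 1/(x-5) + 1· 1/(x-6)] dx
=(1)[ln|x-6| - ln|x-5|] + C

Answer: ln|(x-6)/(x-5)| + C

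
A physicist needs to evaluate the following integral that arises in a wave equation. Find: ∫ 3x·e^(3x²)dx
Let u = 3x², du = 6x dx
∫ (1/2)e^u du = e^u/2 + C

Answer: e^(3x²)/2 + C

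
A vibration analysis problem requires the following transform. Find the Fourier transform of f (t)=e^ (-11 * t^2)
The Fourier transform of a Gaussian e^(-a * t^2) is sqrt(pi/a) * e^(-omega^2/(4a)).
With a = 11: F(omega) = sqrt(pi/11) * e^(-omega^2/44)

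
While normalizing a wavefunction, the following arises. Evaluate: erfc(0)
erfc(x) = 1 - erf(x); erfc(0) = 1 - erf(0) = 1-0 = 1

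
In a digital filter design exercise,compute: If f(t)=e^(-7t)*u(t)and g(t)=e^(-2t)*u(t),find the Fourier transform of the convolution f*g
By the convolution theorem: F{f * g}=F(omega) * G(omega)
F(omega)=1/(7 + j * omega), G(omega)=1/(2 + j * omega)
F{f * g}=1/((7 + j * omega)(2 + j * omega))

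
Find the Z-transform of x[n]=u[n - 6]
Using the time-shift property: Z{u[n-6]} = z^(-6)*z/(z-1)
= z^(-5)/(z-1)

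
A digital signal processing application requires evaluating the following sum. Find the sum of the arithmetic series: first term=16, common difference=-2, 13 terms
Last term: a_n=16+(13-1)·-2=-8
Sum=n(a_1+a_n)/2=13(16+(-8))/2=52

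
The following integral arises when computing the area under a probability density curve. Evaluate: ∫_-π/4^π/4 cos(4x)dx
Antiderivative: sin(4x)/4
Evaluate at bounds: [sin(4·π/4)/4] - [sin(4·-π/4)/4]
=((0) - (0))/4=0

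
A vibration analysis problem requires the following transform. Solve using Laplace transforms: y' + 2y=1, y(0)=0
Take L of both sides: sY(s)-0+2Y(s) = 1/s
Y(s)(s+2) = 1/s+0
Y(s) = 1/(s(s+2))+0/(s+2)
Partial fractions: 1/(s(s+2)) = (1/2)/s - (1/2)/(s+2)
So Y(s) = (1/2)/s - (1/2)/(s+2)
Inverse transform (L^(-1){1/s} = 1, L^(-1){1/(s+2)} = e^(-2t)):

Answer: y(t) = 1/2 - (1/2)·e^(-2t)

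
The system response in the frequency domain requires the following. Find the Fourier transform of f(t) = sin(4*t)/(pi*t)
sin(W * t)/(pi * t) = (W/pi) * sinc(W * t/pi) is the impulse response of the ideal low-pass filter with cutoff W (here W = 4).
Its Fourier transform is a rectangular function:
F(omega) = 1 for |omega| < 4, 0 otherwise

Answer: rect(omega/8) [i.e., 1 for |omega| < 4, 0 otherwise]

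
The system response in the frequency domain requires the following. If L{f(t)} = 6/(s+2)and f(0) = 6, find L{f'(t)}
L{f'(t)}=s·F(s) - f(0)=6s/(s + 2) - 6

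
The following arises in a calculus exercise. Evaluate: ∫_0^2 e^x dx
Antiderivative: e^x
Evaluate: (e^2 - 1)

Answer: e^2 - 1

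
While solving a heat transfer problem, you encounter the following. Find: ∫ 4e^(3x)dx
Since d/dx[e^(3x)]=3e^(3x), we get 4/3 e^(3x)+C

Answer: (4/3)e^(3x)+C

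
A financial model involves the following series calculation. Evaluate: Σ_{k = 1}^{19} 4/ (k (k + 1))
Partial fractions: 4/(k(k+1)) = 4/k - 4/(k+1)
Telescoping sum: 4(1-1/20) = 4·19/20

Answer: 19/5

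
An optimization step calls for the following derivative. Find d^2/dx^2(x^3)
Apply power rule 2 times:
d^1: 3x^2
d^2: 6x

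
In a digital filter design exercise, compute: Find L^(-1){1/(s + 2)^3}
L^(-1){1/(s-a)^n}=t^(n-1)·e^(at)/(n-1)!
Here a=-2, n=3: t^2·e^(-2t)/2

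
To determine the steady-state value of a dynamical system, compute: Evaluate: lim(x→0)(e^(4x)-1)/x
L'Hôpital (0/0): lim 4e^(4x)/1 = 4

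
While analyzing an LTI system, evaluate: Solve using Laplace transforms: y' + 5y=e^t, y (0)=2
Take L: sY - 2+5Y = 1/(s-1)
Y(s+5) = 1/(s-1)+2
Y = 1/((s-1)(s+5))+2/(s+5)
Partial fractions: 1/((s-1)(s+5)) = (1/6)/(s-1) - (1/6)/(s+5)
So Y = (1/6)/(s-1)+(11/6)/(s+5)
Inverse Laplace transform (L^(-1){1/(s-1)} = e^t, L^(-1){1/(s+5)} = e^(-5t)):

Answer: y(t) = (1/6)·e^t+(11/6)·e^(-5t)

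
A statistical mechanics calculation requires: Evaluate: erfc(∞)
erfc(x)=1 - erf(x); erfc(∞)=1 - erf(∞)=1-1=0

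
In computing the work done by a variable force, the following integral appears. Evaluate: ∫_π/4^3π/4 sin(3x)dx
Antiderivative: -cos(3x)/3
Evaluate at bounds: [-cos(3·3π/4)/3] - [-cos(3·π/4)/3]
= (-(√2/2)+(-√2/2))/3 = -√2/3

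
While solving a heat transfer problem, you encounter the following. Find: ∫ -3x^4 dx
Using power rule: ∫ -3x^4 dx=-3/5 x^5 + C=(-3/5)x^5 + C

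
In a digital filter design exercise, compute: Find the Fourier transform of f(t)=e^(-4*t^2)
The Fourier transform of a Gaussian e^(-a*t^2) is sqrt(pi/a)*e^(-omega^2/(4a)).
With a=4: F(omega)=sqrt(pi)/2*e^(-omega^2/16)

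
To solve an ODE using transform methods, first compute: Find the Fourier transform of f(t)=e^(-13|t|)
Using the standard pair: F{e^(-a|t|)} = 2a/(a^2+omega^2)
With a = 13: F(omega) = 26/(169+omega^2)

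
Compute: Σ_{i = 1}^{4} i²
Using formula: Σ i^2=n(n + 1)(2n + 1)/6=4·5·9/6=30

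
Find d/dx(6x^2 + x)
Power rule: d/dx(ax^n)=n·a·x^(n-1)
Term by term: 12·x+1

Answer: 12x+1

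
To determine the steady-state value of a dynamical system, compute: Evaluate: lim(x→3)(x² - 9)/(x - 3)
Factor: (x² - 9)=(x-3)(x + 3)
Cancel (x-3): lim(x→3) (x + 3)=6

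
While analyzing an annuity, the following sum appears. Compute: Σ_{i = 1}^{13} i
Using formula: Σ i^1=n(n + 1)/2=13·14/2=91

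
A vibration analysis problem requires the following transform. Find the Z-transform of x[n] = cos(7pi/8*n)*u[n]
Z{cos(w0 * n) * u[n]} = z(z - cos(w0))/(z^2 - 2z * cos(w0) + 1)
With w0 = 7pi/8: X(z) = z(z - cos(7pi/8))/(z^2 - 2z * cos(7pi/8) + 1)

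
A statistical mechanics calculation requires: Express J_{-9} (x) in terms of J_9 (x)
For integer n: J_{-n}(x) = (-1)^n J_n(x)
With n = 9: J_{-9}(x) = (-1)^9 J_9(x) = -J_9(x)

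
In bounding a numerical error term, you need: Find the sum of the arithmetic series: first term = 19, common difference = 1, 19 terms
Last term: a_n=19+(19-1)·1=37
Sum=n(a_1+a_n)/2=19(19+37)/2=532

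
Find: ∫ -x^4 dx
Using power rule: ∫ -x^4 dx = -1/5 x^5 + C = (-1/5)x^5 + C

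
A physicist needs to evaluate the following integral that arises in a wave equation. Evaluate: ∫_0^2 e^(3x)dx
Antiderivative: (1/3)e^(3x)
Evaluate: (1/3)(e^6-1)

Answer: (e^6-1)/3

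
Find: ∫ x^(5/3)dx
Power rule: ∫ x^(5/3) dx=x^(8/3)/(8/3)+C

Answer: (3/8)·x^(8/3)+C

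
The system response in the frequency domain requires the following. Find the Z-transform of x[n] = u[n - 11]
Using the time-shift property: Z{u[n-11]}=z^(-11) * z/(z-1)
=z^(-10)/(z-1)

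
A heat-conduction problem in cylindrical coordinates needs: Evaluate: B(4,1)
B(x,y) = Γ(x)Γ(y)/Γ(x + y) = (x-1)!(y-1)!/(x + y-1)!
B(4,1) = 3!·0!/4! = 1/4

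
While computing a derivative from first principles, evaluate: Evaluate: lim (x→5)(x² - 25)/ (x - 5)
Factor: (x² - 25) = (x-5)(x+5)
Cancel (x-5): lim(x→5) (x+5) = 10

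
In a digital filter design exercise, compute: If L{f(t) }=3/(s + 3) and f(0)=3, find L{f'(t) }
L{f'(t)}=s·F(s) - f(0)=3s/(s + 3) - 3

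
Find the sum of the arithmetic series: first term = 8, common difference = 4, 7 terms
Last term: a_n = 8 + (7 - 1)·4 = 32
Sum = n(a_1 + a_n)/2 = 7(8 + 32)/2 = 140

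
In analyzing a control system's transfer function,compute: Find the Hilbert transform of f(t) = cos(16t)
The Hilbert transform shifts each frequency component by -pi/2.
H{cos(wt)}=sin(wt)
With w=16: H{cos(16t)}=sin(16t)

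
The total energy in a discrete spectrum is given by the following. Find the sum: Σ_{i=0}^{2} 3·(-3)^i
Geometric series: S = a(1 - r^n)/(1 - r)
a = 3, r = -3, n = 3
S = 3(1+27)/4 = 21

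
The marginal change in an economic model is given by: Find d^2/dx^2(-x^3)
Apply power rule 2 times:
d^1: -3x^2
d^2: -6x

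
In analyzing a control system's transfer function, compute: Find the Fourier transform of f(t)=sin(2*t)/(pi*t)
sin(W*t)/(pi*t) = (W/pi)*sinc(W*t/pi) is the impulse response of the ideal low-pass filter with cutoff W (here W = 2).
Its Fourier transform is a rectangular function:
F(omega) = 1 for |omega| < 2, 0 otherwise

Answer: rect(omega/4) [i.e., 1 for |omega| < 2, 0 otherwise]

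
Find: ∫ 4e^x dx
Since d/dx[e^x]=+ e^x, we get 4e^x + C

Answer: 4e^x + C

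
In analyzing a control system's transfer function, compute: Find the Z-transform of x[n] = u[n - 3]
Using the time-shift property: Z{u[n-3]}=z^(-3) * z/(z-1)
=z^(-2)/(z-1)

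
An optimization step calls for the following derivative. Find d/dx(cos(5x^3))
Chain rule: d/dx[cos(u)]=-sin(u)·u' where u=5x^3
u'=15x^2

Answer: -15x^2·sin(5x^3)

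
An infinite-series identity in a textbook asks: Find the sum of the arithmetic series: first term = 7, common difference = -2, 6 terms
Last term: a_n=7+(6-1)·-2=-3
Sum=n(a_1+a_n)/2=6(7+(-3))/2=12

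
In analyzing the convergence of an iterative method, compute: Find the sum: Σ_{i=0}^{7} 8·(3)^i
Geometric series: S = a(1 - r^n)/(1 - r)
a = 8, r = 3, n = 8
S = 8(1 - 6561)/-2 = 26240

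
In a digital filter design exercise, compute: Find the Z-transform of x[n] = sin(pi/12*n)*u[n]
Z{sin(w0*n)*u[n]}=z*sin(w0)/(z^2 - 2z*cos(w0) + 1)
With w0=pi/12: X(z)=z*sin(pi/12)/(z^2 - 2z*cos(pi/12) + 1)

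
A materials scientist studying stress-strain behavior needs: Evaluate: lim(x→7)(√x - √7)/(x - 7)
Multiply by conjugate (√x + √7)/(√x + √7):
= (x - 7)/((x - 7)(√x + √7)) = 1/(√x + √7)
As x → 7: 1/(2√7)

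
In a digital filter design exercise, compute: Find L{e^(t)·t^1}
First shifting: L{e^(at)f(t)} = F(s-a)
L{t^1} = 1/s^2
Shift s → s-1: 1/(s-1)^2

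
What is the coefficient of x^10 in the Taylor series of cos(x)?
cos(x)=Σ (-1)^k x^(2k)/(2k)!
For x^10: (-1)^5/10!=-1/3628800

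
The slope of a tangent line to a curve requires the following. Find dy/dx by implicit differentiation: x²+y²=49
Differentiate both sides: 2x+2y·(dy/dx)=0
Solve: dy/dx=-2x/(2y)=-x/y

Answer: dy/dx=-x/y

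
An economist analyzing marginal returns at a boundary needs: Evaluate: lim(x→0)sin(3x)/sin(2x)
sin(u) ≈ u for small u:
sin(3x)/sin(2x) ≈ 3x/(2x) = 3/2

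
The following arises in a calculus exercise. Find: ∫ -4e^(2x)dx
Since d/dx[e^(2x)] = 2e^(2x), we get -2 e^(2x)+C

Answer: -2e^(2x)+C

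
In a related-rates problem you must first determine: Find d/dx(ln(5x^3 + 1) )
Chain rule: d/dx[ln(u)] = u'/u where u = 5x^3 + 1
u' = 15x^2

Answer: (15x^2)/(5x^3 + 1)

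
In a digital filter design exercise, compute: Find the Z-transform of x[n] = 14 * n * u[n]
Z{n*u[n]} = z/(z-1)^2
By linearity: Z{14*n*u[n]} = 14z/(z-1)^2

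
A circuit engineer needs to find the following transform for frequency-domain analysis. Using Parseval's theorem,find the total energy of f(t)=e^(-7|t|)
Parseval's theorem: E = integral |f(t)|^2 dt = (1/2pi) integral |F(omega)|^2 domega
E = integral_{-inf}^{inf} e^(-14|t|) dt = 2 * integral_0^inf e^(-14t) dt = 2/(2 * 7) = 1/7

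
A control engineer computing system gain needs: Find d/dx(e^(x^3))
Chain rule: d/dx[e^u]=e^u · u' where u=x^3
u'=3x^2

Answer: 3x^2·e^(x^3)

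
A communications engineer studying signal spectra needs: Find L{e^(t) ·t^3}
First shifting: L{e^(at)f(t)}=F(s-a)
L{t^3}=6/s^4
Shift s → s-1: 6/(s-1)^4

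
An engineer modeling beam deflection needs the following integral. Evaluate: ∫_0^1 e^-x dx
Antiderivative: -e^-x
Evaluate: -(e^-1-1)

Answer: (e^-1-1)/(-1)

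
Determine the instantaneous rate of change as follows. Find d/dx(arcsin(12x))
d/dx[arcsin(u)]=u'/√(1-u²), u=12x, u'=12

Answer: 12/√(1-144x²)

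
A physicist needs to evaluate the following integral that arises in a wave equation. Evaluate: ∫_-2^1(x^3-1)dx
Step 1: Find antiderivative F(x) = (1/4)x^4 - x
Step 2: F(1) - F(-2) = -3/4 - (6) = -27/4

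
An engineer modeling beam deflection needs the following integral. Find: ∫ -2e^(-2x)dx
Since d/dx[e^(-2x)] = -2e^(-2x), we get 1 e^(-2x)+C

Answer: e^(-2x)+C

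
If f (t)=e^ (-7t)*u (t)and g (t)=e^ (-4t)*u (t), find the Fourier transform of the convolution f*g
By the convolution theorem: F{f * g} = F(omega) * G(omega)
F(omega) = 1/(7 + j * omega), G(omega) = 1/(4 + j * omega)
F{f * g} = 1/((7 + j * omega)(4 + j * omega))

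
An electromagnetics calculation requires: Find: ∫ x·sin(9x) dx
By parts: u = x, dv = sin(9x) dx
du = dx, v = -cos(9x)/9
= -x·cos(9x)/9 + sin(9x)/9² + C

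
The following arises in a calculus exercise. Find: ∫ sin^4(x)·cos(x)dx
Let u = sin(x), du = cos(x) dx
∫ u^4 du = u^5/5+C

Answer: sin^5(x)/5+C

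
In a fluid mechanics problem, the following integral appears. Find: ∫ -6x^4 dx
Using power rule: ∫ -6x^4 dx = -6/5 x^5+C = (-6/5)x^5+C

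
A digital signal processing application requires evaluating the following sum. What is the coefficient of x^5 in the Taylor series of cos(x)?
cos(x) has only even powers. Coefficient of x^5 = 0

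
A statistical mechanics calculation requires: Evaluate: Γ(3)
Γ(n) = (n-1)! for positive integers
Γ(3) = 2! = 2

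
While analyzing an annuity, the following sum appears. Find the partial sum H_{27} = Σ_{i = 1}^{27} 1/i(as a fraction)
H_27=1 + 1/2 + 1/3 + ... + 1/27
=312536252003/80313433200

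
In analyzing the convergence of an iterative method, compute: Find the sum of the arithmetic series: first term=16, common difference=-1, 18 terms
Last term: a_n=16 + (18 - 1)·-1=-1
Sum=n(a_1 + a_n)/2=18(16 + (-1))/2=135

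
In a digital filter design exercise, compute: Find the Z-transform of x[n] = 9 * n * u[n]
Z{n*u[n]} = z/(z-1)^2
By linearity: Z{9*n*u[n]} = 9z/(z-1)^2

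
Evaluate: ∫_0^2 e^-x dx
Antiderivative: -e^-x
Evaluate: -(e^-2-1)

Answer: (e^-2-1)/(-1)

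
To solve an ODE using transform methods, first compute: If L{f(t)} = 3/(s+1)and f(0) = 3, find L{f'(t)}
L{f'(t)}=s·F(s) - f(0)=3s/(s+1)-3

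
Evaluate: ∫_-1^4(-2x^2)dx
Step 1: Find antiderivative F(x) = (-2/3)x^3
Step 2: F(4) - F(-1) = -128/3 - (2/3) = -130/3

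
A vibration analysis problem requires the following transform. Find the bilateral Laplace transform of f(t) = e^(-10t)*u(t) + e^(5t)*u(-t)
For e^(-10t)*u(t): L=1/(s + 10), Re(s) > -10
For e^(5t)*u(-t): L=-1/(s-5), Re(s) < 5
Combined: F(s)=1/(s + 10) - 1/(s-5), -10 < Re(s) < 5

Answer: 1/(s + 10) - 1/(s-5), ROC: -10 < Re(s) < 5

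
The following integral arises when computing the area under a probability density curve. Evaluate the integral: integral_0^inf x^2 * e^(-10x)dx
This is a Gamma integral. Substitute u=10x (du=10 dx):
integral_0^inf x^2 * e^(-10x) dx=(1/10^3) integral_0^inf u^2 * e^(-u) du
=Gamma(3)/10^3=2!/10^3=2/1000

Answer: 1/500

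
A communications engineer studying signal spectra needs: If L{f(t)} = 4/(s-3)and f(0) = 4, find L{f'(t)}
L{f'(t)}=s·F(s) - f(0)=4s/(s-3) - 4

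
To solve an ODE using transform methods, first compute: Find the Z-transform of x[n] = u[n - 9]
Using the time-shift property: Z{u[n-9]}=z^(-9)*z/(z-1)
=z^(-8)/(z-1)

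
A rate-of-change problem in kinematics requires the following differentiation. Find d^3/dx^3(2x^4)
Apply power rule 3 times:
d^1: 8x^3
d^2: 24x^2
d^3: 48x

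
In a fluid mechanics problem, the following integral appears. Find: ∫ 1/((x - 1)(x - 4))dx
Partial fractions: 1/((x-1)(x-4))=A/(x-1) + B/(x-4)
A=-1/3, B=1/3
∫ [-1/3· 1/(x-1) + 1/3· 1/(x-4)] dx
=(1/3)[ln|x-4| - ln|x-1|] + C

Answer: (1/3)·ln|(x-4)/(x-1)| + C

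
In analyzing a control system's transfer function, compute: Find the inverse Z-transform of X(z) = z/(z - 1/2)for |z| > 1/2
Standard pair: z/(z-a) <-> a^n * u[n] for causal signals
With a = 1/2: x[n] = (1/2)^n * u[n]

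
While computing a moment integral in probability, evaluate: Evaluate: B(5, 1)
B(x,y)=Γ(x)Γ(y)/Γ(x+y)=(x-1)!(y-1)!/(x+y-1)!
B(5,1)=4!·0!/5!=1/5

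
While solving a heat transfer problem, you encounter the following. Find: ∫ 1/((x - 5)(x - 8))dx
Partial fractions: 1/((x-5)(x-8))=A/(x-5)+B/(x-8)
A=-1/3, B=1/3
∫ [-1/3· 1/(x-5)+1/3· 1/(x-8)] dx
=(1/3)[ln|x-8| - ln|x-5|]+C

Answer: (1/3)·ln|(x-8)/(x-5)|+C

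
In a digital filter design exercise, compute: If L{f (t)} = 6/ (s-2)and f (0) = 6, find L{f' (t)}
L{f'(t)} = s·F(s) - f(0) = 6s/(s-2)-6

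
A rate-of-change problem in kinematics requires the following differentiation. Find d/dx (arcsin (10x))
d/dx[arcsin(u)] = u'/√(1-u²), u = 10x, u' = 10

Answer: 10/√(1 - 100x²)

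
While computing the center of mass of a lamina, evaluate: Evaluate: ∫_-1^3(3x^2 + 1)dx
Step 1: Find antiderivative F(x) = x^3+x
Step 2: F(3) - F(-1) = 30 - (-2) = 32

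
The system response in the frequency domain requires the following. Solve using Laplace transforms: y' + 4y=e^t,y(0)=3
Take L: sY - 3 + 4Y = 1/(s-1)
Y(s + 4) = 1/(s-1) + 3
Y = 1/((s-1)(s + 4)) + 3/(s + 4)
Partial fractions: 1/((s-1)(s + 4)) = (1/5)/(s-1) - (1/5)/(s + 4)
So Y = (1/5)/(s-1) + (14/5)/(s + 4)
Inverse Laplace transform (L^(-1){1/(s-1)} = e^t, L^(-1){1/(s + 4)} = e^(-4t)):

Answer: y(t) = (1/5)·e^t + (14/5)·e^(-4t)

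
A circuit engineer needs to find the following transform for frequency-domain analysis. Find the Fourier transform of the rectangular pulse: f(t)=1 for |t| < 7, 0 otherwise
F(omega)=integral from -7 to 7 of e^(-j * omega * t) dt
=2 * sin(7 * omega)/omega=14 * sinc(7 * omega/pi)

Answer: 2 * sin(7 * omega)/omega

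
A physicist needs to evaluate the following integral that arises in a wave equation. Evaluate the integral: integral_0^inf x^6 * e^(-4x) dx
This is a Gamma integral. Substitute u = 4x (du = 4 dx):
integral_0^inf x^6*e^(-4x) dx = (1/4^7) integral_0^inf u^6*e^(-u) du
= Gamma(7)/4^7 = 6!/4^7 = 720/16384

Answer: 45/1024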